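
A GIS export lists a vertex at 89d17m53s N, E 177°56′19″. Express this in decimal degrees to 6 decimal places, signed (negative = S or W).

Latitude: 89° + 17/60 + 53/3600 = 89 + 0.283333 + 0.014722 = 89.2980556
N ⇒ keep positive
λ: 56′ + 19″ = 56.31667′; 177 + 56.31667/60 = 177.9386111
E ⇒ keep positive

89.298056, 177.938611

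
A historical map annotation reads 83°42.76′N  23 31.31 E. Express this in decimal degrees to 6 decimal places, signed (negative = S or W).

83.712667, 23.521833

Latitude: 42.76′ = 0.712667°; total 83.7126667
N → positive
Longitude: 23 + 31.31/60 = 23.5218333
E → positive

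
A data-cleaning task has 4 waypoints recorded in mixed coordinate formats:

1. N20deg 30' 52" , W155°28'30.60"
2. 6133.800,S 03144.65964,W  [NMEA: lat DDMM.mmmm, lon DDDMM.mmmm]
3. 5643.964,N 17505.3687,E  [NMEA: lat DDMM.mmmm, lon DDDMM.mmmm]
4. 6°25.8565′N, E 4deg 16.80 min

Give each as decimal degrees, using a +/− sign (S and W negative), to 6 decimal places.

Point 1:
  φ: 20 + 30/60 + 52/3600 = 20.5144444
  N ⇒ keep positive
  Longitude: 155 + 28/60 + 30.6/3600 = 155.4751667
  hemisphere W, so the sign is −
Point 2:
  Lat: degrees = first 2 digits = 61, minutes = 33.8; 61 + 33.8/60 = 61.5633333
  S → negative
  Longitude: degrees = first 3 digits = 31, minutes = 44.65964; 31 + 44.65964/60 = 31.7443273
  W → negative
Point 3:
  φ: split at 2 digits → 56° and 43.964′; 56 + 43.964/60 = 56.7327333
  N → positive
  Longitude: degrees = first 3 digits = 175, minutes = 5.3687; 175 + 5.3687/60 = 175.0894783
  E ⇒ keep positive
Point 4:
  φ: 25.8565′ = 0.430942°; total 6.4309417
  N ⇒ keep positive
  Longitude: 4 + 16.8/60 = 4.2800000
  E → positive

1. 20.514444, -155.475167
2. -61.563333, -31.744327
3. 56.732733, 175.089478
4. 6.430942, 4.280000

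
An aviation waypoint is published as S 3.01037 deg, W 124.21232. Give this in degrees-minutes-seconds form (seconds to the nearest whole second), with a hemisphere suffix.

Latitude: 0.010370° → 0.62220′; 0.62220 × 60 = 37.33″
Lon: whole degrees 124; 12.73920′ → 12′ and 44.35″

3°00′37″ S, 124°12′44″ W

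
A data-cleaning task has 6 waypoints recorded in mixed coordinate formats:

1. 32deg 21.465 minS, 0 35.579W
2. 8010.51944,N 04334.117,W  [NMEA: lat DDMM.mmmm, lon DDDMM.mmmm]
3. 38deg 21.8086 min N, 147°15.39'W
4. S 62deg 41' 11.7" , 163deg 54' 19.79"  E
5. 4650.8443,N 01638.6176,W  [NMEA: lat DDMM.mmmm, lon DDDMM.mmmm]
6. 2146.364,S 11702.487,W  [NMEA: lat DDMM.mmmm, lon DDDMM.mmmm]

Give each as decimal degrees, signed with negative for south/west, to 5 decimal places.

Point 1:
  Latitude: 21.465′ = 0.357750°; total 32.357750
  hemisphere S, so the sign is −
  λ: 0 + 35.579/60 = 0.592983
  W ⇒ negate
Point 2:
  φ: split at 2 digits → 80° and 10.51944′; 80 + 10.51944/60 = 80.175324
  N ⇒ keep positive
  λ: split at 3 digits → 043° and 34.117′; 43 + 34.117/60 = 43.568617
  hemisphere W, so the sign is −
Point 3:
  Latitude: 21.8086′ = 0.363477°; total 38.363477
  N ⇒ keep positive
  Lon: 15.39′ = 0.256500°; total 147.256500
  W ⇒ negate
Point 4:
  Latitude: 41′ + 11.7″ = 41.19500′; 62 + 41.19500/60 = 62.686583
  S ⇒ negate
  Lon: 54′ + 19.79″ = 54.32983′; 163 + 54.32983/60 = 163.905497
  E → positive
Point 5:
  Lat: split at 2 digits → 46° and 50.8443′; 46 + 50.8443/60 = 46.847405
  N → positive
  Longitude: split at 3 digits → 016° and 38.6176′; 16 + 38.6176/60 = 16.643627
  hemisphere W, so the sign is −
Point 6:
  φ: degrees = first 2 digits = 21, minutes = 46.364; 21 + 46.364/60 = 21.772733
  S ⇒ negate
  Lon: split at 3 digits → 117° and 2.487′; 117 + 2.487/60 = 117.041450
  W ⇒ negate

1. -32.35775, -0.59298
2. 80.17532, -43.56862
3. 38.36348, -147.25650
4. -62.68658, 163.90550
5. 46.84741, -16.64363
6. -21.77273, -117.04145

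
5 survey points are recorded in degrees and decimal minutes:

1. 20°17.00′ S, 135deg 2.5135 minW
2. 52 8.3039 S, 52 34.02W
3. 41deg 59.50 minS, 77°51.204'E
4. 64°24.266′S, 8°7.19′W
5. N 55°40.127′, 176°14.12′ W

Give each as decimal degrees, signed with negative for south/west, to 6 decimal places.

1. -20.283333, -135.041892
2. -52.138398, -52.567000
3. -41.991667, 77.853400
4. -64.404433, -8.119833
5. 55.668783, -176.235333

Point 1:
  Latitude: 20 + 17/60 = 20.2833333
  S ⇒ negate
  λ: 2.5135′ = 0.041892°; total 135.0418917
  hemisphere W, so the sign is −
Point 2:
  Latitude: 52 + 8.3039/60 = 52.1383983
  hemisphere S, so the sign is −
  λ: 34.02′ = 0.567000°; total 52.5670000
  hemisphere W, so the sign is −
Point 3:
  Latitude: 59.5′ = 0.991667°; total 41.9916667
  S ⇒ negate
  Lon: 77 + 51.204/60 = 77.8534000
  E → positive
Point 4:
  Lat: 24.266′ = 0.404433°; total 64.4044333
  hemisphere S, so the sign is −
  Longitude: 7.19′ = 0.119833°; total 8.1198333
  W → negative
Point 5:
  φ: 40.127′ = 0.668783°; total 55.6687833
  N ⇒ keep positive
  Longitude: 14.12′ = 0.235333°; total 176.2353333
  W ⇒ negate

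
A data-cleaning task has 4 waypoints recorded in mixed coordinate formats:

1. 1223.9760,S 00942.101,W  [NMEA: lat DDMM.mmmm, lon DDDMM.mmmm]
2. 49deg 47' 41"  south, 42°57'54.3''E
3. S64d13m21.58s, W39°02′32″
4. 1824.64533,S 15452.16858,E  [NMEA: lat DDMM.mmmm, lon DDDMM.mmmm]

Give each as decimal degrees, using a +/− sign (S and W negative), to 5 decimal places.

Point 1:
  φ: degrees = first 2 digits = 12, minutes = 23.976; 12 + 23.976/60 = 12.399600
  hemisphere S, so the sign is −
  Lon: degrees = first 3 digits = 9, minutes = 42.101; 9 + 42.101/60 = 9.701683
  W → negative
Point 2:
  φ: 49° + 47/60 + 41/3600 = 49 + 0.783333 + 0.011389 = 49.794722
  hemisphere S, so the sign is −
  Lon: 42° + 57/60 + 54.3/3600 = 42 + 0.950000 + 0.015083 = 42.965083
  E ⇒ keep positive
Point 3:
  φ: 13′ + 21.58″ = 13.35967′; 64 + 13.35967/60 = 64.222661
  hemisphere S, so the sign is −
  Lon: 39 + 2/60 + 32/3600 = 39.042222
  W → negative
Point 4:
  Lat: split at 2 digits → 18° and 24.64533′; 18 + 24.64533/60 = 18.410756
  S ⇒ negate
  Lon: degrees = first 3 digits = 154, minutes = 52.16858; 154 + 52.16858/60 = 154.869476
  E ⇒ keep positive

1. -12.39960, -9.70168
2. -49.79472, 42.96508
3. -64.22266, -39.04222
4. -18.41076, 154.86948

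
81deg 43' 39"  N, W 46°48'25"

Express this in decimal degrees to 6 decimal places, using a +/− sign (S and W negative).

81.727500, -46.806944

Latitude: 81° + 43/60 + 39/3600 = 81 + 0.716667 + 0.010833 = 81.7275000
N → positive
Longitude: 46° + 48/60 + 25/3600 = 46 + 0.800000 + 0.006944 = 46.8069444
hemisphere W, so the sign is −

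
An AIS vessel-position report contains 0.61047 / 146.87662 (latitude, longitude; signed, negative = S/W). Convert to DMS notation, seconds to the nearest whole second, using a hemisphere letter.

0°36′38″ N, 146°52′36″ E

Latitude: 0.610470° → 36.62820′; 0.62820 × 60 = 37.69″
Longitude: 0.876620 × 60 = 52.59720′ → 52′, remainder × 60 = 35.83″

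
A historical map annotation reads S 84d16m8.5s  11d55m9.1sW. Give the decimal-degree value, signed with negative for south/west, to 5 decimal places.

-84.26903, -11.91919

φ: 84° + 16/60 + 8.5/3600 = 84 + 0.266667 + 0.002361 = 84.269028
S ⇒ negate
Longitude: 11° + 55/60 + 9.1/3600 = 11 + 0.916667 + 0.002528 = 11.919194
W ⇒ negate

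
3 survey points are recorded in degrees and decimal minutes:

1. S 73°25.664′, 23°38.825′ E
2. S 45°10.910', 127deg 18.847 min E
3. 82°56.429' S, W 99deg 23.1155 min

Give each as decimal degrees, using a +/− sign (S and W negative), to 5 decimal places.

Point 1:
  Lat: 25.664′ = 0.427733°; total 73.427733
  S → negative
  λ: 23 + 38.825/60 = 23.647083
  E → positive
Point 2:
  φ: 45 + 10.91/60 = 45.181833
  hemisphere S, so the sign is −
  Longitude: 18.847′ = 0.314117°; total 127.314117
  E ⇒ keep positive
Point 3:
  Latitude: 82 + 56.429/60 = 82.940483
  S ⇒ negate
  λ: 23.1155′ = 0.385258°; total 99.385258
  hemisphere W, so the sign is −

1. -73.42773, 23.64708
2. -45.18183, 127.31412
3. -82.94048, -99.38526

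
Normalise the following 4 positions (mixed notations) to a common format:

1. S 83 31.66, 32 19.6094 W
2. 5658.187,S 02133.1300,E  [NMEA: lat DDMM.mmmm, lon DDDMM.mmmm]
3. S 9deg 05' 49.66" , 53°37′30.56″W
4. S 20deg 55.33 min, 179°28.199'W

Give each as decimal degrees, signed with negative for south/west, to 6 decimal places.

Point 1:
  φ: 83 + 31.66/60 = 83.5276667
  S ⇒ negate
  λ: 32 + 19.6094/60 = 32.3268233
  hemisphere W, so the sign is −
Point 2:
  Latitude: degrees = first 2 digits = 56, minutes = 58.187; 56 + 58.187/60 = 56.9697833
  S → negative
  Longitude: split at 3 digits → 021° and 33.13′; 21 + 33.13/60 = 21.5521667
  E ⇒ keep positive
Point 3:
  φ: 5′ + 49.66″ = 5.82767′; 9 + 5.82767/60 = 9.0971278
  S → negative
  Longitude: 53° + 37/60 + 30.56/3600 = 53 + 0.616667 + 0.008489 = 53.6251556
  W → negative
Point 4:
  Lat: 20 + 55.33/60 = 20.9221667
  S → negative
  Longitude: 179 + 28.199/60 = 179.4699833
  W ⇒ negate

1. -83.527667, -32.326823
2. -56.969783, 21.552167
3. -9.097128, -53.625156
4. -20.922167, -179.469983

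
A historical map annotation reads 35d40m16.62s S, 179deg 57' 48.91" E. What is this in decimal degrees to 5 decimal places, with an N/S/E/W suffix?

35.67128° S, 179.96359° E

Latitude: 40′ + 16.62″ = 40.27700′; 35 + 40.27700/60 = 35.671283
Lon: 179 + 57/60 + 48.91/3600 = 179.963586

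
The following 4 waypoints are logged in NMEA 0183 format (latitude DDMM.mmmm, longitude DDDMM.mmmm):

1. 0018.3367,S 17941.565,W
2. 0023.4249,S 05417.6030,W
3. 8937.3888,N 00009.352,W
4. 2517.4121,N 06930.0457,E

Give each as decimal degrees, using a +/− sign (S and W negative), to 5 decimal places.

1. -0.30561, -179.69275
2. -0.39042, -54.29338
3. 89.62315, -0.15587
4. 25.29020, 69.50076

Point 1:
  Lat: split at 2 digits → 00° and 18.3367′; 0 + 18.3367/60 = 0.305612
  S ⇒ negate
  Lon: split at 3 digits → 179° and 41.565′; 179 + 41.565/60 = 179.692750
  W ⇒ negate
Point 2:
  Latitude: split at 2 digits → 00° and 23.4249′; 0 + 23.4249/60 = 0.390415
  S → negative
  λ: split at 3 digits → 054° and 17.603′; 54 + 17.603/60 = 54.293383
  W ⇒ negate
Point 3:
  Lat: degrees = first 2 digits = 89, minutes = 37.3888; 89 + 37.3888/60 = 89.623147
  N ⇒ keep positive
  Lon: split at 3 digits → 000° and 9.352′; 0 + 9.352/60 = 0.155867
  hemisphere W, so the sign is −
Point 4:
  φ: split at 2 digits → 25° and 17.4121′; 25 + 17.4121/60 = 25.290202
  N ⇒ keep positive
  Lon: split at 3 digits → 069° and 30.0457′; 69 + 30.0457/60 = 69.500762
  E → positive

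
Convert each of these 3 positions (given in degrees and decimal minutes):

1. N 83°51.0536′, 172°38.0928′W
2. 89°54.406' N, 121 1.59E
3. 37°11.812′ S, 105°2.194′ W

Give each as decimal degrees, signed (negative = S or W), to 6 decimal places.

1. 83.850893, -172.634880
2. 89.906767, 121.026500
3. -37.196867, -105.036567

Point 1:
  φ: 51.0536′ = 0.850893°; total 83.8508933
  N → positive
  Longitude: 172 + 38.0928/60 = 172.6348800
  W ⇒ negate
Point 2:
  Lat: 89 + 54.406/60 = 89.9067667
  N → positive
  Lon: 1.59′ = 0.026500°; total 121.0265000
  E ⇒ keep positive
Point 3:
  Latitude: 37 + 11.812/60 = 37.1968667
  hemisphere S, so the sign is −
  Longitude: 105 + 2.194/60 = 105.0365667
  W → negative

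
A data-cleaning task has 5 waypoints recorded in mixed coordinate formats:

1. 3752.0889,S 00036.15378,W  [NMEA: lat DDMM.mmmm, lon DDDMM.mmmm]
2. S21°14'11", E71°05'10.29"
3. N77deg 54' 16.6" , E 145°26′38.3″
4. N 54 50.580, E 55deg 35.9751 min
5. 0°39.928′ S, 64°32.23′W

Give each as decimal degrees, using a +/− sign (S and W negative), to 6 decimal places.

Point 1:
  Lat: split at 2 digits → 37° and 52.0889′; 37 + 52.0889/60 = 37.8681483
  hemisphere S, so the sign is −
  λ: split at 3 digits → 000° and 36.15378′; 0 + 36.15378/60 = 0.6025630
  hemisphere W, so the sign is −
Point 2:
  φ: 21° + 14/60 + 11/3600 = 21 + 0.233333 + 0.003056 = 21.2363889
  S → negative
  Longitude: 5′ + 10.29″ = 5.17150′; 71 + 5.17150/60 = 71.0861917
  E → positive
Point 3:
  Lat: 54′ + 16.6″ = 54.27667′; 77 + 54.27667/60 = 77.9046111
  N ⇒ keep positive
  λ: 145 + 26/60 + 38.3/3600 = 145.4439722
  E → positive
Point 4:
  Latitude: 50.58′ = 0.843000°; total 54.8430000
  N ⇒ keep positive
  Lon: 35.9751′ = 0.599585°; total 55.5995850
  E ⇒ keep positive
Point 5:
  Lat: 0 + 39.928/60 = 0.6654667
  S → negative
  Longitude: 32.23′ = 0.537167°; total 64.5371667
  W → negative

1. -37.868148, -0.602563
2. -21.236389, 71.086192
3. 77.904611, 145.443972
4. 54.843000, 55.599585
5. -0.665467, -64.537167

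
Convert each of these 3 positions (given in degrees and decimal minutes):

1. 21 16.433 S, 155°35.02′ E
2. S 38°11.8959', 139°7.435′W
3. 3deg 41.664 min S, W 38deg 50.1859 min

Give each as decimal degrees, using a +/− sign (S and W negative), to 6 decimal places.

Point 1:
  Lat: 21 + 16.433/60 = 21.2738833
  S ⇒ negate
  Longitude: 35.02′ = 0.583667°; total 155.5836667
  E ⇒ keep positive
Point 2:
  φ: 38 + 11.8959/60 = 38.1982650
  S ⇒ negate
  Longitude: 139 + 7.435/60 = 139.1239167
  W ⇒ negate
Point 3:
  Lat: 3 + 41.664/60 = 3.6944000
  S → negative
  λ: 50.1859′ = 0.836432°; total 38.8364317
  W → negative

1. -21.273883, 155.583667
2. -38.198265, -139.123917
3. -3.694400, -38.836432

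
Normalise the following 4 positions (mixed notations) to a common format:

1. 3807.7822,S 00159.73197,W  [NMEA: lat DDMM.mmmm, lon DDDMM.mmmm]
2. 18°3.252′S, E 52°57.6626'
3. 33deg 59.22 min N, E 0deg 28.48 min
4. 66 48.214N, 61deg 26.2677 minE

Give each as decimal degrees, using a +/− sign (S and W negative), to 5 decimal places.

1. -38.12970, -1.99553
2. -18.05420, 52.96104
3. 33.98700, 0.47467
4. 66.80357, 61.43780

Point 1:
  Latitude: split at 2 digits → 38° and 7.7822′; 38 + 7.7822/60 = 38.129703
  S ⇒ negate
  Longitude: degrees = first 3 digits = 1, minutes = 59.73197; 1 + 59.73197/60 = 1.995533
  W ⇒ negate
Point 2:
  φ: 3.252′ = 0.054200°; total 18.054200
  hemisphere S, so the sign is −
  Longitude: 57.6626′ = 0.961043°; total 52.961043
  E ⇒ keep positive
Point 3:
  φ: 59.22′ = 0.987000°; total 33.987000
  N → positive
  Lon: 0 + 28.48/60 = 0.474667
  E → positive
Point 4:
  Lat: 66 + 48.214/60 = 66.803567
  N → positive
  Lon: 61 + 26.2677/60 = 61.437795
  E → positive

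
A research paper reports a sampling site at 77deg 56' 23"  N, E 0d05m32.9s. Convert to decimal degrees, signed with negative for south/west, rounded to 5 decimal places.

77.93972, 0.09247

Latitude: 56′ + 23″ = 56.38333′; 77 + 56.38333/60 = 77.939722
N ⇒ keep positive
Lon: 5′ + 32.9″ = 5.54833′; 0 + 5.54833/60 = 0.092472
E → positive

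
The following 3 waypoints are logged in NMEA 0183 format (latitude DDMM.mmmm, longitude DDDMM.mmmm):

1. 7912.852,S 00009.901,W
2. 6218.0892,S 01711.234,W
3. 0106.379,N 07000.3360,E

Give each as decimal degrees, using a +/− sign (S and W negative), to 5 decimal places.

1. -79.21420, -0.16502
2. -62.30149, -17.18723
3. 1.10632, 70.00560

Point 1:
  φ: split at 2 digits → 79° and 12.852′; 79 + 12.852/60 = 79.214200
  hemisphere S, so the sign is −
  Lon: split at 3 digits → 000° and 9.901′; 0 + 9.901/60 = 0.165017
  W ⇒ negate
Point 2:
  Latitude: degrees = first 2 digits = 62, minutes = 18.0892; 62 + 18.0892/60 = 62.301487
  hemisphere S, so the sign is −
  Lon: degrees = first 3 digits = 17, minutes = 11.234; 17 + 11.234/60 = 17.187233
  hemisphere W, so the sign is −
Point 3:
  Lat: split at 2 digits → 01° and 6.379′; 1 + 6.379/60 = 1.106317
  N → positive
  λ: degrees = first 3 digits = 70, minutes = 0.336; 70 + 0.336/60 = 70.005600
  E ⇒ keep positive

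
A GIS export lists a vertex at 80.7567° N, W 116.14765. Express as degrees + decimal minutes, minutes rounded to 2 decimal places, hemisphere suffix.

80° 45.40′ N, 116° 8.86′ W

Lat: minutes = (80.756700 − 80) × 60 = 45.4020
Lon: minutes = (116.147650 − 116) × 60 = 8.8590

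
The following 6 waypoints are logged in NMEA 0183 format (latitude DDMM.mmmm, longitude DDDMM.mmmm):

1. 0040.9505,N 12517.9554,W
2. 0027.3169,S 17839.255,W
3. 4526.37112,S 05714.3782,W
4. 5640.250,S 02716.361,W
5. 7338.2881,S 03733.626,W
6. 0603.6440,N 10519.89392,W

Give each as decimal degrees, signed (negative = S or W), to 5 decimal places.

1. 0.68251, -125.29926
2. -0.45528, -178.65425
3. -45.43952, -57.23964
4. -56.67083, -27.27268
5. -73.63814, -37.56043
6. 6.06073, -105.33157

Point 1:
  Latitude: split at 2 digits → 00° and 40.9505′; 0 + 40.9505/60 = 0.682508
  N ⇒ keep positive
  Longitude: degrees = first 3 digits = 125, minutes = 17.9554; 125 + 17.9554/60 = 125.299257
  W ⇒ negate
Point 2:
  Latitude: degrees = first 2 digits = 0, minutes = 27.3169; 0 + 27.3169/60 = 0.455282
  hemisphere S, so the sign is −
  Lon: degrees = first 3 digits = 178, minutes = 39.255; 178 + 39.255/60 = 178.654250
  hemisphere W, so the sign is −
Point 3:
  Latitude: split at 2 digits → 45° and 26.37112′; 45 + 26.37112/60 = 45.439519
  S → negative
  Lon: split at 3 digits → 057° and 14.3782′; 57 + 14.3782/60 = 57.239637
  W ⇒ negate
Point 4:
  Lat: degrees = first 2 digits = 56, minutes = 40.25; 56 + 40.25/60 = 56.670833
  S ⇒ negate
  Longitude: degrees = first 3 digits = 27, minutes = 16.361; 27 + 16.361/60 = 27.272683
  W → negative
Point 5:
  φ: degrees = first 2 digits = 73, minutes = 38.2881; 73 + 38.2881/60 = 73.638135
  S → negative
  λ: degrees = first 3 digits = 37, minutes = 33.626; 37 + 33.626/60 = 37.560433
  hemisphere W, so the sign is −
Point 6:
  Latitude: split at 2 digits → 06° and 3.644′; 6 + 3.644/60 = 6.060733
  N → positive
  Lon: split at 3 digits → 105° and 19.89392′; 105 + 19.89392/60 = 105.331565
  W → negative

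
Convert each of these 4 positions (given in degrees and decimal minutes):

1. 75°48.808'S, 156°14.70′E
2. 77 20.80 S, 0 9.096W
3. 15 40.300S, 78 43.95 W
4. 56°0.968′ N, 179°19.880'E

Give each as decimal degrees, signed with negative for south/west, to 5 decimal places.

1. -75.81347, 156.24500
2. -77.34667, -0.15160
3. -15.67167, -78.73250
4. 56.01613, 179.33133

Point 1:
  Latitude: 48.808′ = 0.813467°; total 75.813467
  S → negative
  Longitude: 14.7′ = 0.245000°; total 156.245000
  E → positive
Point 2:
  Lat: 20.8′ = 0.346667°; total 77.346667
  hemisphere S, so the sign is −
  Lon: 9.096′ = 0.151600°; total 0.151600
  W → negative
Point 3:
  φ: 15 + 40.3/60 = 15.671667
  S ⇒ negate
  Lon: 43.95′ = 0.732500°; total 78.732500
  W → negative
Point 4:
  Lat: 0.968′ = 0.016133°; total 56.016133
  N → positive
  Longitude: 19.88′ = 0.331333°; total 179.331333
  E → positive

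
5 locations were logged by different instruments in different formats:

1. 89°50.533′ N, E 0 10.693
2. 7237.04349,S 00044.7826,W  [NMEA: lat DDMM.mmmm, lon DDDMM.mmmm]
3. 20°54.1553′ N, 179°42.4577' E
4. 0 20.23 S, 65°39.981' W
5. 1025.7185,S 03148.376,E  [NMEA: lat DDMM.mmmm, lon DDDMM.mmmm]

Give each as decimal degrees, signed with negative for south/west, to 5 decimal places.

1. 89.84222, 0.17822
2. -72.61739, -0.74638
3. 20.90259, 179.70763
4. -0.33717, -65.66635
5. -10.42864, 31.80627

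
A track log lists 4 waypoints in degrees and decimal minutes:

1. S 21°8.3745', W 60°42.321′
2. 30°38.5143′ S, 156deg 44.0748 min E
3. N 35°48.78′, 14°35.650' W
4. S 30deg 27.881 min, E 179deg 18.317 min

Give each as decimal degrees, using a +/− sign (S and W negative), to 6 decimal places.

1. -21.139575, -60.705350
2. -30.641905, 156.734580
3. 35.813000, -14.594167
4. -30.464683, 179.305283

Point 1:
  Lat: 8.3745′ = 0.139575°; total 21.1395750
  hemisphere S, so the sign is −
  Longitude: 42.321′ = 0.705350°; total 60.7053500
  W → negative
Point 2:
  Lat: 38.5143′ = 0.641905°; total 30.6419050
  hemisphere S, so the sign is −
  Longitude: 44.0748′ = 0.734580°; total 156.7345800
  E ⇒ keep positive
Point 3:
  Latitude: 48.78′ = 0.813000°; total 35.8130000
  N ⇒ keep positive
  Longitude: 14 + 35.65/60 = 14.5941667
  W ⇒ negate
Point 4:
  φ: 27.881′ = 0.464683°; total 30.4646833
  S ⇒ negate
  λ: 18.317′ = 0.305283°; total 179.3052833
  E → positive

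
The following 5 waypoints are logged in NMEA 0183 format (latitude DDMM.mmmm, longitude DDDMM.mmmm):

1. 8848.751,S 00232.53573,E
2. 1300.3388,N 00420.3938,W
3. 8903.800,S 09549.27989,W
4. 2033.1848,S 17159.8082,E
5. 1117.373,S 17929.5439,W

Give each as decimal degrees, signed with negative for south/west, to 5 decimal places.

1. -88.81252, 2.54226
2. 13.00565, -4.33990
3. -89.06333, -95.82133
4. -20.55308, 171.99680
5. -11.28955, -179.49240

Point 1:
  Lat: split at 2 digits → 88° and 48.751′; 88 + 48.751/60 = 88.812517
  S → negative
  λ: split at 3 digits → 002° and 32.53573′; 2 + 32.53573/60 = 2.542262
  E → positive
Point 2:
  φ: split at 2 digits → 13° and 0.3388′; 13 + 0.3388/60 = 13.005647
  N → positive
  Longitude: degrees = first 3 digits = 4, minutes = 20.3938; 4 + 20.3938/60 = 4.339897
  W ⇒ negate
Point 3:
  Lat: split at 2 digits → 89° and 3.8′; 89 + 3.8/60 = 89.063333
  S ⇒ negate
  λ: split at 3 digits → 095° and 49.27989′; 95 + 49.27989/60 = 95.821332
  W ⇒ negate
Point 4:
  φ: split at 2 digits → 20° and 33.1848′; 20 + 33.1848/60 = 20.553080
  S ⇒ negate
  Longitude: split at 3 digits → 171° and 59.8082′; 171 + 59.8082/60 = 171.996803
  E ⇒ keep positive
Point 5:
  Latitude: degrees = first 2 digits = 11, minutes = 17.373; 11 + 17.373/60 = 11.289550
  S ⇒ negate
  λ: degrees = first 3 digits = 179, minutes = 29.5439; 179 + 29.5439/60 = 179.492398
  W → negative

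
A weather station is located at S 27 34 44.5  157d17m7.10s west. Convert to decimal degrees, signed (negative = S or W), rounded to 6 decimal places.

-27.579028, -157.285306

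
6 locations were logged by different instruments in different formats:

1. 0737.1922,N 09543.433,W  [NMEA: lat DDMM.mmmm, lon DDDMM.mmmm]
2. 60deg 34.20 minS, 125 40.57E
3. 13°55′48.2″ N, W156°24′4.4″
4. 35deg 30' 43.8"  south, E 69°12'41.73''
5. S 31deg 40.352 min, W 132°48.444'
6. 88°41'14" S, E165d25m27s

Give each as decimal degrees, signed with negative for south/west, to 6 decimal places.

Point 1:
  Lat: degrees = first 2 digits = 7, minutes = 37.1922; 7 + 37.1922/60 = 7.6198700
  N ⇒ keep positive
  Longitude: split at 3 digits → 095° and 43.433′; 95 + 43.433/60 = 95.7238833
  W ⇒ negate
Point 2:
  Lat: 34.2′ = 0.570000°; total 60.5700000
  S ⇒ negate
  Lon: 40.57′ = 0.676167°; total 125.6761667
  E ⇒ keep positive
Point 3:
  Lat: 13 + 55/60 + 48.2/3600 = 13.9300556
  N ⇒ keep positive
  Longitude: 156 + 24/60 + 4.4/3600 = 156.4012222
  hemisphere W, so the sign is −
Point 4:
  Latitude: 30′ + 43.8″ = 30.73000′; 35 + 30.73000/60 = 35.5121667
  S ⇒ negate
  λ: 69° + 12/60 + 41.73/3600 = 69 + 0.200000 + 0.011592 = 69.2115917
  E → positive
Point 5:
  Latitude: 40.352′ = 0.672533°; total 31.6725333
  hemisphere S, so the sign is −
  λ: 132 + 48.444/60 = 132.8074000
  W → negative
Point 6:
  φ: 88 + 41/60 + 14/3600 = 88.6872222
  S ⇒ negate
  Lon: 25′ + 27″ = 25.45000′; 165 + 25.45000/60 = 165.4241667
  E → positive

1. 7.619870, -95.723883
2. -60.570000, 125.676167
3. 13.930056, -156.401222
4. -35.512167, 69.211592
5. -31.672533, -132.807400
6. -88.687222, 165.424167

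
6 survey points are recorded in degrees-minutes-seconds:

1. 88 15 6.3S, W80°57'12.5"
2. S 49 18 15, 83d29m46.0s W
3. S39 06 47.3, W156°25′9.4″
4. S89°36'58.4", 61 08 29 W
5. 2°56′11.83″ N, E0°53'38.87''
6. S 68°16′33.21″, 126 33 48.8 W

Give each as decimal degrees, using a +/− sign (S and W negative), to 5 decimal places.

1. -88.25175, -80.95347
2. -49.30417, -83.49611
3. -39.11314, -156.41928
4. -89.61622, -61.14139
5. 2.93662, 0.89413
6. -68.27589, -126.56356

Point 1:
  φ: 15′ + 6.3″ = 15.10500′; 88 + 15.10500/60 = 88.251750
  S ⇒ negate
  λ: 80 + 57/60 + 12.5/3600 = 80.953472
  W → negative
Point 2:
  Lat: 18′ + 15″ = 18.25000′; 49 + 18.25000/60 = 49.304167
  hemisphere S, so the sign is −
  λ: 83° + 29/60 + 46/3600 = 83 + 0.483333 + 0.012778 = 83.496111
  hemisphere W, so the sign is −
Point 3:
  φ: 39 + 6/60 + 47.3/3600 = 39.113139
  S → negative
  Longitude: 25′ + 9.4″ = 25.15667′; 156 + 25.15667/60 = 156.419278
  hemisphere W, so the sign is −
Point 4:
  φ: 89 + 36/60 + 58.4/3600 = 89.616222
  S ⇒ negate
  Lon: 8′ + 29″ = 8.48333′; 61 + 8.48333/60 = 61.141389
  W ⇒ negate
Point 5:
  φ: 2° + 56/60 + 11.83/3600 = 2 + 0.933333 + 0.003286 = 2.936619
  N → positive
  λ: 0 + 53/60 + 38.87/3600 = 0.894131
  E ⇒ keep positive
Point 6:
  φ: 68° + 16/60 + 33.21/3600 = 68 + 0.266667 + 0.009225 = 68.275892
  S → negative
  λ: 126 + 33/60 + 48.8/3600 = 126.563556
  W ⇒ negate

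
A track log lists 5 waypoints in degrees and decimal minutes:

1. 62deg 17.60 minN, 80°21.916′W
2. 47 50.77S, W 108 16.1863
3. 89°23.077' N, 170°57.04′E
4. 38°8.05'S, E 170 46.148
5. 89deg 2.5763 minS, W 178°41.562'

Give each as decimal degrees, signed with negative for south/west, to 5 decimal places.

Point 1:
  φ: 62 + 17.6/60 = 62.293333
  N → positive
  λ: 21.916′ = 0.365267°; total 80.365267
  hemisphere W, so the sign is −
Point 2:
  φ: 50.77′ = 0.846167°; total 47.846167
  S ⇒ negate
  Lon: 108 + 16.1863/60 = 108.269772
  W ⇒ negate
Point 3:
  Latitude: 89 + 23.077/60 = 89.384617
  N → positive
  Longitude: 170 + 57.04/60 = 170.950667
  E ⇒ keep positive
Point 4:
  Latitude: 8.05′ = 0.134167°; total 38.134167
  S → negative
  λ: 170 + 46.148/60 = 170.769133
  E ⇒ keep positive
Point 5:
  Lat: 89 + 2.5763/60 = 89.042938
  hemisphere S, so the sign is −
  λ: 41.562′ = 0.692700°; total 178.692700
  W → negative

1. 62.29333, -80.36527
2. -47.84617, -108.26977
3. 89.38462, 170.95067
4. -38.13417, 170.76913
5. -89.04294, -178.69270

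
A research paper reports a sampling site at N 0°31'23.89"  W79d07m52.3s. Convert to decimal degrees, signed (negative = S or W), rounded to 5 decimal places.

0.52330, -79.13119

φ: 31′ + 23.89″ = 31.39817′; 0 + 31.39817/60 = 0.523303
N → positive
Lon: 7′ + 52.3″ = 7.87167′; 79 + 7.87167/60 = 79.131194
W ⇒ negate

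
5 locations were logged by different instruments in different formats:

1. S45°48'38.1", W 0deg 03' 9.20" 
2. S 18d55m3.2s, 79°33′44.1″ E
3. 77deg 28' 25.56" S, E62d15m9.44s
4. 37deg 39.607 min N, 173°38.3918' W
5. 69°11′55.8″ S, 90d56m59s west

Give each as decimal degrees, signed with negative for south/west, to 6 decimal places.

1. -45.810583, -0.052556
2. -18.917556, 79.562250
3. -77.473767, 62.252622
4. 37.660117, -173.639863
5. -69.198833, -90.949722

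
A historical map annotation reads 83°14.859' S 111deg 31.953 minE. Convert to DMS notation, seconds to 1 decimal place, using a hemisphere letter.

Latitude: 14.85900′ → 14′ and 0.85900 × 60 = 51.540″
Lon: 31.95300′ → 31′ and 0.95300 × 60 = 57.180″

83°14′51.5″ S, 111°31′57.2″ E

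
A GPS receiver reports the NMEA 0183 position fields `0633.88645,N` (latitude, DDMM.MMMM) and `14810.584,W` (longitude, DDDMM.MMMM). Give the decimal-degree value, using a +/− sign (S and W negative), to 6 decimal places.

Lat: degrees = first 2 digits = 6, minutes = 33.88645; 6 + 33.88645/60 = 6.5647742
N → positive
Longitude: degrees = first 3 digits = 148, minutes = 10.584; 148 + 10.584/60 = 148.1764000
hemisphere W, so the sign is −

6.564774, -148.176400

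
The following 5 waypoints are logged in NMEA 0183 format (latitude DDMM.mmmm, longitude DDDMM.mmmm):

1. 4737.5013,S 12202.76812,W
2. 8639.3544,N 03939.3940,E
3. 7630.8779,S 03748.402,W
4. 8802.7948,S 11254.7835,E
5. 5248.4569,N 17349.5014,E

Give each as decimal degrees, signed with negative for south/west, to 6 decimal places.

Point 1:
  Latitude: degrees = first 2 digits = 47, minutes = 37.5013; 47 + 37.5013/60 = 47.6250217
  S → negative
  λ: degrees = first 3 digits = 122, minutes = 2.76812; 122 + 2.76812/60 = 122.0461353
  hemisphere W, so the sign is −
Point 2:
  Latitude: degrees = first 2 digits = 86, minutes = 39.3544; 86 + 39.3544/60 = 86.6559067
  N → positive
  Longitude: split at 3 digits → 039° and 39.394′; 39 + 39.394/60 = 39.6565667
  E ⇒ keep positive
Point 3:
  φ: degrees = first 2 digits = 76, minutes = 30.8779; 76 + 30.8779/60 = 76.5146317
  hemisphere S, so the sign is −
  Lon: degrees = first 3 digits = 37, minutes = 48.402; 37 + 48.402/60 = 37.8067000
  hemisphere W, so the sign is −
Point 4:
  Latitude: split at 2 digits → 88° and 2.7948′; 88 + 2.7948/60 = 88.0465800
  S ⇒ negate
  Longitude: degrees = first 3 digits = 112, minutes = 54.7835; 112 + 54.7835/60 = 112.9130583
  E → positive
Point 5:
  Latitude: split at 2 digits → 52° and 48.4569′; 52 + 48.4569/60 = 52.8076150
  N → positive
  Longitude: degrees = first 3 digits = 173, minutes = 49.5014; 173 + 49.5014/60 = 173.8250233
  E ⇒ keep positive

1. -47.625022, -122.046135
2. 86.655907, 39.656567
3. -76.514632, -37.806700
4. -88.046580, 112.913058
5. 52.807615, 173.825023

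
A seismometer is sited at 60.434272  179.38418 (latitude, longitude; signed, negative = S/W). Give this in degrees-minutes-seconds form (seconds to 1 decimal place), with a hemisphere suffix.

60°26′3.4″ N, 179°23′3.0″ E

φ: whole degrees 60; 26.05632′ → 26′ and 3.379″
Longitude: 0.384180° → 23.05080′; 0.05080 × 60 = 3.048″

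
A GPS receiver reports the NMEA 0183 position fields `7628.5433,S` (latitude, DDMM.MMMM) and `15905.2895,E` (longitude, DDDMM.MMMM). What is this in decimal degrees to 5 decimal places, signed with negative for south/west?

Latitude: degrees = first 2 digits = 76, minutes = 28.5433; 76 + 28.5433/60 = 76.475722
S → negative
Longitude: degrees = first 3 digits = 159, minutes = 5.2895; 159 + 5.2895/60 = 159.088158
E ⇒ keep positive

-76.47572, 159.08816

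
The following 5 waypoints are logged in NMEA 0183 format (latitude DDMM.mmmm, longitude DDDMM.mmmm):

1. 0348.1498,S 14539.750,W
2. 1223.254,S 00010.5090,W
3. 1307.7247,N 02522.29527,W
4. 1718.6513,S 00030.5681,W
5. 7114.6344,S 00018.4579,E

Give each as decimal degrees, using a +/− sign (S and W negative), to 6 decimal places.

1. -3.802497, -145.662500
2. -12.387567, -0.175150
3. 13.128745, -25.371588
4. -17.310855, -0.509468
5. -71.243907, 0.307632

Point 1:
  Latitude: degrees = first 2 digits = 3, minutes = 48.1498; 3 + 48.1498/60 = 3.8024967
  hemisphere S, so the sign is −
  Lon: split at 3 digits → 145° and 39.75′; 145 + 39.75/60 = 145.6625000
  W → negative
Point 2:
  Lat: split at 2 digits → 12° and 23.254′; 12 + 23.254/60 = 12.3875667
  S → negative
  Lon: degrees = first 3 digits = 0, minutes = 10.509; 0 + 10.509/60 = 0.1751500
  W ⇒ negate
Point 3:
  Latitude: split at 2 digits → 13° and 7.7247′; 13 + 7.7247/60 = 13.1287450
  N → positive
  λ: degrees = first 3 digits = 25, minutes = 22.29527; 25 + 22.29527/60 = 25.3715878
  W → negative
Point 4:
  φ: split at 2 digits → 17° and 18.6513′; 17 + 18.6513/60 = 17.3108550
  hemisphere S, so the sign is −
  Longitude: split at 3 digits → 000° and 30.5681′; 0 + 30.5681/60 = 0.5094683
  W ⇒ negate
Point 5:
  Latitude: split at 2 digits → 71° and 14.6344′; 71 + 14.6344/60 = 71.2439067
  S → negative
  λ: split at 3 digits → 000° and 18.4579′; 0 + 18.4579/60 = 0.3076317
  E ⇒ keep positive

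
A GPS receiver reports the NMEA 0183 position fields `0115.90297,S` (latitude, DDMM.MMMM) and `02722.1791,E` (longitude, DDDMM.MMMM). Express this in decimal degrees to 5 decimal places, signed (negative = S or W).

Latitude: split at 2 digits → 01° and 15.90297′; 1 + 15.90297/60 = 1.265050
S → negative
Lon: degrees = first 3 digits = 27, minutes = 22.1791; 27 + 22.1791/60 = 27.369652
E → positive

-1.26505, 27.36965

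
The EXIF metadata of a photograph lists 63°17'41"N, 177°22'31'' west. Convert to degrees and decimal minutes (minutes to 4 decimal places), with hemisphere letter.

63° 17.6833′ N, 177° 22.5167′ W

φ: seconds/60 = 0.68333; minutes = 17 + 0.68333 = 17.683333
Longitude: seconds/60 = 0.51667; minutes = 22 + 0.51667 = 22.516667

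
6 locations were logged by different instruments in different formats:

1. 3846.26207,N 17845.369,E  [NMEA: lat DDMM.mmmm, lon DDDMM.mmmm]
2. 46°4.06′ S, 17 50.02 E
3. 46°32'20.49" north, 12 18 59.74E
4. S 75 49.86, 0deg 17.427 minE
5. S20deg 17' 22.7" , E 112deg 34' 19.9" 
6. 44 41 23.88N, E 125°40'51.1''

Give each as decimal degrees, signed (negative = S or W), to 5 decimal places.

1. 38.77103, 178.75615
2. -46.06767, 17.83367
3. 46.53903, 12.31659
4. -75.83100, 0.29045
5. -20.28964, 112.57219
6. 44.68997, 125.68086

Point 1:
  Latitude: degrees = first 2 digits = 38, minutes = 46.26207; 38 + 46.26207/60 = 38.771035
  N → positive
  Lon: split at 3 digits → 178° and 45.369′; 178 + 45.369/60 = 178.756150
  E → positive
Point 2:
  Lat: 4.06′ = 0.067667°; total 46.067667
  S ⇒ negate
  Lon: 17 + 50.02/60 = 17.833667
  E → positive
Point 3:
  φ: 46 + 32/60 + 20.49/3600 = 46.539025
  N ⇒ keep positive
  Lon: 12° + 18/60 + 59.74/3600 = 12 + 0.300000 + 0.016594 = 12.316594
  E → positive
Point 4:
  Latitude: 75 + 49.86/60 = 75.831000
  hemisphere S, so the sign is −
  Lon: 17.427′ = 0.290450°; total 0.290450
  E ⇒ keep positive
Point 5:
  Latitude: 20° + 17/60 + 22.7/3600 = 20 + 0.283333 + 0.006306 = 20.289639
  S ⇒ negate
  Longitude: 112 + 34/60 + 19.9/3600 = 112.572194
  E ⇒ keep positive
Point 6:
  Latitude: 44° + 41/60 + 23.88/3600 = 44 + 0.683333 + 0.006633 = 44.689967
  N ⇒ keep positive
  λ: 40′ + 51.1″ = 40.85167′; 125 + 40.85167/60 = 125.680861
  E ⇒ keep positive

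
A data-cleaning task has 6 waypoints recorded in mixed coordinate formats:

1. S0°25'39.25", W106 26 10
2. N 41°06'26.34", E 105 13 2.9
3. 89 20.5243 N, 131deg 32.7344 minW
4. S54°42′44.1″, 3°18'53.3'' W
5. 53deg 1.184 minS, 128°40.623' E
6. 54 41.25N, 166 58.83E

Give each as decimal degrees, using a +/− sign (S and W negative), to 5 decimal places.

1. -0.42757, -106.43611
2. 41.10732, 105.21747
3. 89.34207, -131.54557
4. -54.71225, -3.31481
5. -53.01973, 128.67705
6. 54.68750, 166.98050

Point 1:
  Lat: 25′ + 39.25″ = 25.65417′; 0 + 25.65417/60 = 0.427569
  hemisphere S, so the sign is −
  Lon: 106° + 26/60 + 10/3600 = 106 + 0.433333 + 0.002778 = 106.436111
  hemisphere W, so the sign is −
Point 2:
  φ: 6′ + 26.34″ = 6.43900′; 41 + 6.43900/60 = 41.107317
  N ⇒ keep positive
  Longitude: 13′ + 2.9″ = 13.04833′; 105 + 13.04833/60 = 105.217472
  E ⇒ keep positive
Point 3:
  φ: 20.5243′ = 0.342072°; total 89.342072
  N ⇒ keep positive
  λ: 131 + 32.7344/60 = 131.545573
  hemisphere W, so the sign is −
Point 4:
  Lat: 54° + 42/60 + 44.1/3600 = 54 + 0.700000 + 0.012250 = 54.712250
  hemisphere S, so the sign is −
  Lon: 18′ + 53.3″ = 18.88833′; 3 + 18.88833/60 = 3.314806
  W ⇒ negate
Point 5:
  Lat: 1.184′ = 0.019733°; total 53.019733
  S → negative
  Longitude: 128 + 40.623/60 = 128.677050
  E ⇒ keep positive
Point 6:
  φ: 54 + 41.25/60 = 54.687500
  N ⇒ keep positive
  λ: 166 + 58.83/60 = 166.980500
  E → positive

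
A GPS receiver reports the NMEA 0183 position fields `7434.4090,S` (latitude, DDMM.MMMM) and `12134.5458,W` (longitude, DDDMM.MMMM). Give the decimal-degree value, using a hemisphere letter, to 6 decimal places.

Latitude: degrees = first 2 digits = 74, minutes = 34.409; 74 + 34.409/60 = 74.5734833
Lon: split at 3 digits → 121° and 34.5458′; 121 + 34.5458/60 = 121.5757633

74.573483° S, 121.575763° W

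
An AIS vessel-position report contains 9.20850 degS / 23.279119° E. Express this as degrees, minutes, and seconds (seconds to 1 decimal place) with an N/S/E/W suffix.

9°12′30.6″ S, 23°16′44.8″ E

Lat: 0.208500 × 60 = 12.51000′ → 12′, remainder × 60 = 30.600″
Longitude: whole degrees 23; 16.74714′ → 16′ and 44.828″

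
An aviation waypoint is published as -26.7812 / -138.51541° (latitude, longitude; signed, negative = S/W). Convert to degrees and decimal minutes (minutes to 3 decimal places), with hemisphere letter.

Latitude is negative → S; |value| = 26.781200
Lat: minutes = (26.781200 − 26) × 60 = 46.87200
Longitude is negative → W; |value| = 138.515410
λ: minutes = (138.515410 − 138) × 60 = 30.92460

26° 46.872′ S, 138° 30.925′ W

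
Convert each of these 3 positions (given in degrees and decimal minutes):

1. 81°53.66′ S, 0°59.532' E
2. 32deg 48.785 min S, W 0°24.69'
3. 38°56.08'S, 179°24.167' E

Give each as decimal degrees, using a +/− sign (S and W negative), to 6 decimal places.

1. -81.894333, 0.992200
2. -32.813083, -0.411500
3. -38.934667, 179.402783

Point 1:
  Latitude: 53.66′ = 0.894333°; total 81.8943333
  S ⇒ negate
  Lon: 59.532′ = 0.992200°; total 0.9922000
  E → positive
Point 2:
  Lat: 48.785′ = 0.813083°; total 32.8130833
  S → negative
  Lon: 0 + 24.69/60 = 0.4115000
  W → negative
Point 3:
  Latitude: 56.08′ = 0.934667°; total 38.9346667
  hemisphere S, so the sign is −
  λ: 24.167′ = 0.402783°; total 179.4027833
  E → positive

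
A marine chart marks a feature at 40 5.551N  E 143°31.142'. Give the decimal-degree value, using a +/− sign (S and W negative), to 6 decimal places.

40.092517, 143.519033

Latitude: 5.551′ = 0.092517°; total 40.0925167
N → positive
Lon: 31.142′ = 0.519033°; total 143.5190333
E ⇒ keep positive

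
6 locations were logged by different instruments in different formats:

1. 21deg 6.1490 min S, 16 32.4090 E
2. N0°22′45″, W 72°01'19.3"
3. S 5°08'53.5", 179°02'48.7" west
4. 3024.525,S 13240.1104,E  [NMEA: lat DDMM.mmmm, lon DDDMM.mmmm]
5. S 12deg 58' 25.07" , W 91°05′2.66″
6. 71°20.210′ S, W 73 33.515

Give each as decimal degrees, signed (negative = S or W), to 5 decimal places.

1. -21.10248, 16.54015
2. 0.37917, -72.02203
3. -5.14819, -179.04686
4. -30.40875, 132.66851
5. -12.97363, -91.08407
6. -71.33683, -73.55858

Point 1:
  φ: 6.149′ = 0.102483°; total 21.102483
  S ⇒ negate
  Longitude: 32.409′ = 0.540150°; total 16.540150
  E → positive
Point 2:
  Lat: 0° + 22/60 + 45/3600 = 0 + 0.366667 + 0.012500 = 0.379167
  N → positive
  Lon: 72 + 1/60 + 19.3/3600 = 72.022028
  W ⇒ negate
Point 3:
  Latitude: 8′ + 53.5″ = 8.89167′; 5 + 8.89167/60 = 5.148194
  S → negative
  λ: 179 + 2/60 + 48.7/3600 = 179.046861
  W → negative
Point 4:
  Latitude: split at 2 digits → 30° and 24.525′; 30 + 24.525/60 = 30.408750
  hemisphere S, so the sign is −
  λ: split at 3 digits → 132° and 40.1104′; 132 + 40.1104/60 = 132.668507
  E → positive
Point 5:
  φ: 12° + 58/60 + 25.07/3600 = 12 + 0.966667 + 0.006964 = 12.973631
  S ⇒ negate
  Lon: 5′ + 2.66″ = 5.04433′; 91 + 5.04433/60 = 91.084072
  W → negative
Point 6:
  φ: 71 + 20.21/60 = 71.336833
  S → negative
  Lon: 33.515′ = 0.558583°; total 73.558583
  W ⇒ negate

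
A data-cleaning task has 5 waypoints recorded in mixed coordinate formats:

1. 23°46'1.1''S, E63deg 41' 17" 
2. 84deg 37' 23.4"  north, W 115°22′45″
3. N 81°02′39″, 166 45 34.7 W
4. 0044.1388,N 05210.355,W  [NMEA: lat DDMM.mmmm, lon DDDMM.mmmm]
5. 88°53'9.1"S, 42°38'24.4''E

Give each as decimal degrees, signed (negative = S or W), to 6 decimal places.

1. -23.766972, 63.688056
2. 84.623167, -115.379167
3. 81.044167, -166.759639
4. 0.735647, -52.172583
5. -88.885861, 42.640111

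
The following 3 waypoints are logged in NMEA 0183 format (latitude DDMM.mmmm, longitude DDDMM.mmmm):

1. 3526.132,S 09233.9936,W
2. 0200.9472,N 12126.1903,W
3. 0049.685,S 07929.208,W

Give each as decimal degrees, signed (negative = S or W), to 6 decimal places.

1. -35.435533, -92.566560
2. 2.015787, -121.436505
3. -0.828083, -79.486800

Point 1:
  Latitude: split at 2 digits → 35° and 26.132′; 35 + 26.132/60 = 35.4355333
  hemisphere S, so the sign is −
  Longitude: split at 3 digits → 092° and 33.9936′; 92 + 33.9936/60 = 92.5665600
  W → negative
Point 2:
  Latitude: degrees = first 2 digits = 2, minutes = 0.9472; 2 + 0.9472/60 = 2.0157867
  N ⇒ keep positive
  λ: degrees = first 3 digits = 121, minutes = 26.1903; 121 + 26.1903/60 = 121.4365050
  W ⇒ negate
Point 3:
  Lat: degrees = first 2 digits = 0, minutes = 49.685; 0 + 49.685/60 = 0.8280833
  hemisphere S, so the sign is −
  Lon: split at 3 digits → 079° and 29.208′; 79 + 29.208/60 = 79.4868000
  hemisphere W, so the sign is −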